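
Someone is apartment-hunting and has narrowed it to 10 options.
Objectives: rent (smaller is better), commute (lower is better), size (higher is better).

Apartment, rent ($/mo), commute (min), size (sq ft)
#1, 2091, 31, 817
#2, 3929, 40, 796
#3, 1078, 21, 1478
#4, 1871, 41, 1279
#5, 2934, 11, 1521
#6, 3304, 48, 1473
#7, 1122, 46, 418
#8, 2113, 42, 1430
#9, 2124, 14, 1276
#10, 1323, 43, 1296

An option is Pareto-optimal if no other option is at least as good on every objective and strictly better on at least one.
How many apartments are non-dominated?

3

#1: dominated by #3 (rent 1078≤2091, commute 21≤31, size 1478≥817).
#2: dominated by #1 (rent 2091≤3929, commute 31≤40, size 817≥796).
#3: not dominated (best rent).
#4: dominated by #3 (rent 1078≤1871, commute 21≤41, size 1478≥1279).
#5: not dominated (best commute).
#6: dominated by #3 (rent 1078≤3304, commute 21≤48, size 1478≥1473).
#7: dominated by #3 (rent 1078≤1122, commute 21≤46, size 1478≥418).
#8: dominated by #3 (rent 1078≤2113, commute 21≤42, size 1478≥1430).
#9: not dominated.
#10: dominated by #3 (rent 1078≤1323, commute 21≤43, size 1478≥1296).
Pareto-optimal: #3, #5, #9 → 3.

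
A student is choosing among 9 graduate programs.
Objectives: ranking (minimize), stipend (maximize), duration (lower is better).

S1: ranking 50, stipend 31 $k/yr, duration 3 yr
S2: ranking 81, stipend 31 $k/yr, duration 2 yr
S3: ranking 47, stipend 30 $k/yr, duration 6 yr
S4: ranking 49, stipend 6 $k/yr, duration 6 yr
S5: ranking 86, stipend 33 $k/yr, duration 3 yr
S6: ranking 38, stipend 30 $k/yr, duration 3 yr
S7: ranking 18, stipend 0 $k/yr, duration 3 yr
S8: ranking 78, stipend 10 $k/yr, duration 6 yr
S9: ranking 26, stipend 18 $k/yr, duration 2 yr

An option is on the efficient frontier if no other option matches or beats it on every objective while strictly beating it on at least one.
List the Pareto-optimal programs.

S1: not dominated.
S2: not dominated.
S3: dominated by S6 (ranking 38≤47, stipend 30≥30, duration 3≤6).
S4: dominated by S3 (ranking 47≤49, stipend 30≥6, duration 6≤6).
S5: not dominated (best stipend).
S6: not dominated.
S7: not dominated (best ranking).
S8: dominated by S1 (ranking 50≤78, stipend 31≥10, duration 3≤6).
S9: not dominated.

S1, S2, S5, S6, S7, S9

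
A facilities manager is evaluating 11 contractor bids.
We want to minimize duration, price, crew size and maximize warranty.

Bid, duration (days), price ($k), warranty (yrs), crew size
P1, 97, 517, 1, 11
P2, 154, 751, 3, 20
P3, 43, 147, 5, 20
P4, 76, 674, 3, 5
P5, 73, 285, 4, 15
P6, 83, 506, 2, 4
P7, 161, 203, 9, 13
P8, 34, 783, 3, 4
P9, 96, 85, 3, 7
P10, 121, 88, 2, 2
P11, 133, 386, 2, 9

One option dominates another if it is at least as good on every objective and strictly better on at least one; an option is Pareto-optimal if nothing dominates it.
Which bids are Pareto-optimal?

P1: dominated by P6 (duration 83≤97, price 506≤517, warranty 2≥1, crew size 4≤11).
P2: dominated by P3 (duration 43≤154, price 147≤751, warranty 5≥3, crew size 20≤20).
P3: not dominated.
P4: not dominated.
P5: not dominated.
P6: not dominated.
P7: not dominated (best warranty).
P8: not dominated (best duration).
P9: not dominated (best price).
P10: not dominated (best crew size).
P11: dominated by P9 (duration 96≤133, price 85≤386, warranty 3≥2, crew size 7≤9).

P3, P4, P5, P6, P7, P8, P9, P10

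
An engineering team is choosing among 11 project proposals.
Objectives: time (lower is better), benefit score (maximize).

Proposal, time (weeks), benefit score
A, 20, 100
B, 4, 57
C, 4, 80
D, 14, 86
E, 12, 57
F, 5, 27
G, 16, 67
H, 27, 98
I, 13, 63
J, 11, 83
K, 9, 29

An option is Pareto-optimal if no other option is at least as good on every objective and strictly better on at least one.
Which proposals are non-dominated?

A: not dominated (best benefit score).
B: dominated by C (time 4≤4, benefit score 80≥57).
C: not dominated.
D: not dominated.
E: dominated by B (time 4≤12, benefit score 57≥57).
F: dominated by B (time 4≤5, benefit score 57≥27).
G: dominated by C (time 4≤16, benefit score 80≥67).
H: dominated by A (time 20≤27, benefit score 100≥98).
I: dominated by C (time 4≤13, benefit score 80≥63).
J: not dominated.
K: dominated by B (time 4≤9, benefit score 57≥29).

A, C, D, J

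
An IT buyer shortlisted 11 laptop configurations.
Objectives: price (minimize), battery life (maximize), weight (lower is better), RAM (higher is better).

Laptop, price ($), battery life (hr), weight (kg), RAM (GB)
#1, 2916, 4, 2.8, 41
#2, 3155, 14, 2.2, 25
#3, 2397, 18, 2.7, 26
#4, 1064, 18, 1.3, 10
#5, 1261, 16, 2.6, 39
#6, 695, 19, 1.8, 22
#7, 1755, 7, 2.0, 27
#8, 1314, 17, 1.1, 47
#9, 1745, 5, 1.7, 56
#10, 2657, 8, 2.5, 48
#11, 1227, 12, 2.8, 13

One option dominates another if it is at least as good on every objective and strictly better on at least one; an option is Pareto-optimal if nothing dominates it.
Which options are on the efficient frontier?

#3, #4, #5, #6, #8, #9, #10

#1: dominated by #8 (price 1314≤2916, battery life 17≥4, weight 1.1≤2.8, RAM 47≥41).
#2: dominated by #8 (price 1314≤3155, battery life 17≥14, weight 1.1≤2.2, RAM 47≥25).
#3: not dominated.
#4: not dominated.
#5: not dominated.
#6: not dominated (best price).
#7: dominated by #8 (price 1314≤1755, battery life 17≥7, weight 1.1≤2.0, RAM 47≥27).
#8: not dominated (best weight).
#9: not dominated (best RAM).
#10: not dominated.
#11: dominated by #6 (price 695≤1227, battery life 19≥12, weight 1.8≤2.8, RAM 22≥13).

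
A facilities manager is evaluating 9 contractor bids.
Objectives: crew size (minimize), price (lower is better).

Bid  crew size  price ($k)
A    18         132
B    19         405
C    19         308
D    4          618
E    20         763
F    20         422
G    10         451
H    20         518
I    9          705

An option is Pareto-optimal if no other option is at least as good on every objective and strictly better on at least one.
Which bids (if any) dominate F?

A: crew size 18≤20, price 132≤422 — dominates F.
B: crew size 19≤20, price 405≤422 — dominates F.
C: crew size 19≤20, price 308≤422 — dominates F.
Others (D, E, G, H, I) are each worse than F on at least one objective.

A, B, C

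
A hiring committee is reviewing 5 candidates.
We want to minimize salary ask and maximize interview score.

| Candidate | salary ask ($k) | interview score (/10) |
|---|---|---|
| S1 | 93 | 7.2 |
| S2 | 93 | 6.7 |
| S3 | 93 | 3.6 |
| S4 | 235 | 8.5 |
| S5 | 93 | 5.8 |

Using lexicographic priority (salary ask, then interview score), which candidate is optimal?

First minimize salary ask: best is 93, kept {S1, S2, S3, S5}.
Then maximize interview score: best is 7.2, kept {S1}.

S1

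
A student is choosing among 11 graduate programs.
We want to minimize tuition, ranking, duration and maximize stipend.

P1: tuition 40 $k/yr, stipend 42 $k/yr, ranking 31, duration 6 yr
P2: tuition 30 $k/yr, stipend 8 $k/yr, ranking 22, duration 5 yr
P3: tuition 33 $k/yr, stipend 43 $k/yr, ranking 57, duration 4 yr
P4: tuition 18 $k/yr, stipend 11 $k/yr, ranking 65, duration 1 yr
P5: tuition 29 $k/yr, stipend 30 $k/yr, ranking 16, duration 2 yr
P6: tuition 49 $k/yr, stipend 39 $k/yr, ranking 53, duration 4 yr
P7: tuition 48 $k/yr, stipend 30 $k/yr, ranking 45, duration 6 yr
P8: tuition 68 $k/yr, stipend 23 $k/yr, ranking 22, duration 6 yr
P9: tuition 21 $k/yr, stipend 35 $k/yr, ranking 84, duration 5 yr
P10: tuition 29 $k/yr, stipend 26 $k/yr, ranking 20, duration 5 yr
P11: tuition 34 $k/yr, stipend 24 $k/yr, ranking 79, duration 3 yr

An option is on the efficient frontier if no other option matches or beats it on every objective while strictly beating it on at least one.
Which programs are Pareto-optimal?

P1, P3, P4, P5, P6, P9

P1: not dominated.
P2: dominated by P5 (tuition 29≤30, stipend 30≥8, ranking 16≤22, duration 2≤5).
P3: not dominated (best stipend).
P4: not dominated (best tuition).
P5: not dominated (best ranking).
P6: not dominated.
P7: dominated by P1 (tuition 40≤48, stipend 42≥30, ranking 31≤45, duration 6≤6).
P8: dominated by P5 (tuition 29≤68, stipend 30≥23, ranking 16≤22, duration 2≤6).
P9: not dominated.
P10: dominated by P5 (tuition 29≤29, stipend 30≥26, ranking 16≤20, duration 2≤5).
P11: dominated by P5 (tuition 29≤34, stipend 30≥24, ranking 16≤79, duration 2≤3).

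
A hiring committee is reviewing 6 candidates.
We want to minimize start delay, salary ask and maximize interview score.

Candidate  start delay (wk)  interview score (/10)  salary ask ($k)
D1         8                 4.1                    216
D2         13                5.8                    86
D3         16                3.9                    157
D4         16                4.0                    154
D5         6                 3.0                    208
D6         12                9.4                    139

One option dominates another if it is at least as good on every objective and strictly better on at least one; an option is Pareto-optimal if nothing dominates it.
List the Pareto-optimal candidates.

D1, D2, D5, D6

D1: not dominated.
D2: not dominated (best salary ask).
D3: dominated by D2 (start delay 13≤16, interview score 5.8≥3.9, salary ask 86≤157).
D4: dominated by D2 (start delay 13≤16, interview score 5.8≥4.0, salary ask 86≤154).
D5: not dominated (best start delay).
D6: not dominated (best interview score).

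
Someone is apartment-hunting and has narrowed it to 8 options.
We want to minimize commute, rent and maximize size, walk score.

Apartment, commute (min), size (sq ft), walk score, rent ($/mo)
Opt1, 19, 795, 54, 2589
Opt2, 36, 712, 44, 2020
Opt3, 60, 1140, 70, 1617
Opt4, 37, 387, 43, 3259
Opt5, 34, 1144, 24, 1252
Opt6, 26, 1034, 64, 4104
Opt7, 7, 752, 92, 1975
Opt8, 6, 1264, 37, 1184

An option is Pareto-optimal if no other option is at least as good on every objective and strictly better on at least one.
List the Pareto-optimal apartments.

Opt1: not dominated.
Opt2: dominated by Opt7 (commute 7≤36, size 752≥712, walk score 92≥44, rent 1975≤2020).
Opt3: not dominated.
Opt4: dominated by Opt1 (commute 19≤37, size 795≥387, walk score 54≥43, rent 2589≤3259).
Opt5: dominated by Opt8 (commute 6≤34, size 1264≥1144, walk score 37≥24, rent 1184≤1252).
Opt6: not dominated.
Opt7: not dominated (best walk score).
Opt8: not dominated (best commute).

Opt1, Opt3, Opt6, Opt7, Opt8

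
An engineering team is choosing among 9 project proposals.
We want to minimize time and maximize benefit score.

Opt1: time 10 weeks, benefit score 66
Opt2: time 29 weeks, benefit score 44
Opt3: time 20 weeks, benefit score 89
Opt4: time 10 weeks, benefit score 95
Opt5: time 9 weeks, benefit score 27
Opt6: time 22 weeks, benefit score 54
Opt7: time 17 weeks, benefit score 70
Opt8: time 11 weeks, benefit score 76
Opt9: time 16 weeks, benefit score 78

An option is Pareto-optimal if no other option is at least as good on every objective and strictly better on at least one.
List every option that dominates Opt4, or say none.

none

Opt1: worse on benefit score (66 vs 95).
Opt2: worse on time (29 vs 10).
Opt3: worse on time (20 vs 10).
Opt5: worse on benefit score (27 vs 95).
Opt6: worse on time (22 vs 10).
Opt7: worse on time (17 vs 10).
Opt8: worse on time (11 vs 10).
Opt9: worse on time (16 vs 10).
No option dominates Opt4.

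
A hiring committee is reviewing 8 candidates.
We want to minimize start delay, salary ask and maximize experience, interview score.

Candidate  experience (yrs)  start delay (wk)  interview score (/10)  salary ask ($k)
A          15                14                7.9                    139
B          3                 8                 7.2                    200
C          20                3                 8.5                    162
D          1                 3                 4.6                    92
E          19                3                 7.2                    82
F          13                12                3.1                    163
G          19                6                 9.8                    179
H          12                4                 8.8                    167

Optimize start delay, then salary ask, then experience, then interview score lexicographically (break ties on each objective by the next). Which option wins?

First minimize start delay: best is 3, kept {C, D, E}.
Then minimize salary ask: best is 82, kept {E}.

E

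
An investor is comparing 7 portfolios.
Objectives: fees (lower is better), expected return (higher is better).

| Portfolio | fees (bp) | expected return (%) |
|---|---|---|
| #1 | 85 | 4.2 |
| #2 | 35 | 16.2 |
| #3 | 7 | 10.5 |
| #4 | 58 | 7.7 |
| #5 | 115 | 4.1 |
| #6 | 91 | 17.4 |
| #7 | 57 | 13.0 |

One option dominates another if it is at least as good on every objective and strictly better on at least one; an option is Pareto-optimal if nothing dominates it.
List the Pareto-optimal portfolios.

#1: dominated by #2 (fees 35≤85, expected return 16.2≥4.2).
#2: not dominated.
#3: not dominated (best fees).
#4: dominated by #2 (fees 35≤58, expected return 16.2≥7.7).
#5: dominated by #1 (fees 85≤115, expected return 4.2≥4.1).
#6: not dominated (best expected return).
#7: dominated by #2 (fees 35≤57, expected return 16.2≥13.0).

#2, #3, #6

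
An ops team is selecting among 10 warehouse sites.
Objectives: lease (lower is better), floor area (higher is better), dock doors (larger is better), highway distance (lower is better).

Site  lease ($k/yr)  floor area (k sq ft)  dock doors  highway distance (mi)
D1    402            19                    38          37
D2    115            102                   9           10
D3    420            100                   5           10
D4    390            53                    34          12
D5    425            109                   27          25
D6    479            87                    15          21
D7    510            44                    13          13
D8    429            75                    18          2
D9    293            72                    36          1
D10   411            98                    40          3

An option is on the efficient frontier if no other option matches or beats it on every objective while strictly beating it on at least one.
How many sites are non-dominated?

D1: not dominated.
D2: not dominated (best lease).
D3: dominated by D2 (lease 115≤420, floor area 102≥100, dock doors 9≥5, highway distance 10≤10).
D4: dominated by D9 (lease 293≤390, floor area 72≥53, dock doors 36≥34, highway distance 1≤12).
D5: not dominated (best floor area).
D6: dominated by D10 (lease 411≤479, floor area 98≥87, dock doors 40≥15, highway distance 3≤21).
D7: dominated by D4 (lease 390≤510, floor area 53≥44, dock doors 34≥13, highway distance 12≤13).
D8: not dominated.
D9: not dominated (best highway distance).
D10: not dominated (best dock doors).
Pareto-optimal: D1, D2, D5, D8, D9, D10 → 6.

6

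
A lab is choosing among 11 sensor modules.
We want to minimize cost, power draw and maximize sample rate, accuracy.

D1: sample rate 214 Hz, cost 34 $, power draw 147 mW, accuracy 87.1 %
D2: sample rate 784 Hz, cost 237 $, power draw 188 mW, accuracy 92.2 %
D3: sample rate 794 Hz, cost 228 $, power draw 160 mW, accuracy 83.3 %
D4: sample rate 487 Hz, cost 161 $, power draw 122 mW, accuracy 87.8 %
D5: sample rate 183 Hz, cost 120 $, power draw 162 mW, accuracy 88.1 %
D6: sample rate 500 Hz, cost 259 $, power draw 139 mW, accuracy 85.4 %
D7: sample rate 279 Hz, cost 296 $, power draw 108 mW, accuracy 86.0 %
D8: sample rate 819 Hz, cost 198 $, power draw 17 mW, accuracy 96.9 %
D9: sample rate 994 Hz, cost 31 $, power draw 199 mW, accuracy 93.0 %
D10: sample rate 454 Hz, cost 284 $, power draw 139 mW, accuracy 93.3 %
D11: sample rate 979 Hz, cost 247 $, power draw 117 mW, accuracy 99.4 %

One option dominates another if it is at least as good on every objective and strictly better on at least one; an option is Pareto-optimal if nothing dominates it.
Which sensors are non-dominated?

D1: not dominated.
D2: dominated by D8 (sample rate 819≥784, cost 198≤237, power draw 17≤188, accuracy 96.9≥92.2).
D3: dominated by D8 (sample rate 819≥794, cost 198≤228, power draw 17≤160, accuracy 96.9≥83.3).
D4: not dominated.
D5: not dominated.
D6: dominated by D8 (sample rate 819≥500, cost 198≤259, power draw 17≤139, accuracy 96.9≥85.4).
D7: dominated by D8 (sample rate 819≥279, cost 198≤296, power draw 17≤108, accuracy 96.9≥86.0).
D8: not dominated (best power draw).
D9: not dominated (best sample rate).
D10: dominated by D8 (sample rate 819≥454, cost 198≤284, power draw 17≤139, accuracy 96.9≥93.3).
D11: not dominated (best accuracy).

D1, D4, D5, D8, D9, D11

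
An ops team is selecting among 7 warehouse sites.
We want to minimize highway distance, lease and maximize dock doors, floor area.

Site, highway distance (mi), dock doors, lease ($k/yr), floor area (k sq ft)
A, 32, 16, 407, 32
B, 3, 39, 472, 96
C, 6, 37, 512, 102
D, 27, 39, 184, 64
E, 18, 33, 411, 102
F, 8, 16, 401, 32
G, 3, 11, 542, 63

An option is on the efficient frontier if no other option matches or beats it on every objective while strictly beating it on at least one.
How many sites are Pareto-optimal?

5

A: dominated by D (highway distance 27≤32, dock doors 39≥16, lease 184≤407, floor area 64≥32).
B: not dominated.
C: not dominated.
D: not dominated (best lease).
E: not dominated.
F: not dominated.
G: dominated by B (highway distance 3≤3, dock doors 39≥11, lease 472≤542, floor area 96≥63).
Pareto-optimal: B, C, D, E, F → 5.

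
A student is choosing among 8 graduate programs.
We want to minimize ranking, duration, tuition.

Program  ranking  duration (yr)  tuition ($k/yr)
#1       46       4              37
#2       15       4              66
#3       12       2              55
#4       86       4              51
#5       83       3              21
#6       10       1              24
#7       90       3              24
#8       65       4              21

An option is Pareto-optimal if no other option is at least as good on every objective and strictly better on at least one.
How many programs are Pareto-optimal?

#1: dominated by #6 (ranking 10≤46, duration 1≤4, tuition 24≤37).
#2: dominated by #3 (ranking 12≤15, duration 2≤4, tuition 55≤66).
#3: dominated by #6 (ranking 10≤12, duration 1≤2, tuition 24≤55).
#4: dominated by #1 (ranking 46≤86, duration 4≤4, tuition 37≤51).
#5: not dominated.
#6: not dominated (best ranking).
#7: dominated by #5 (ranking 83≤90, duration 3≤3, tuition 21≤24).
#8: not dominated.
Pareto-optimal: #5, #6, #8 → 3.

3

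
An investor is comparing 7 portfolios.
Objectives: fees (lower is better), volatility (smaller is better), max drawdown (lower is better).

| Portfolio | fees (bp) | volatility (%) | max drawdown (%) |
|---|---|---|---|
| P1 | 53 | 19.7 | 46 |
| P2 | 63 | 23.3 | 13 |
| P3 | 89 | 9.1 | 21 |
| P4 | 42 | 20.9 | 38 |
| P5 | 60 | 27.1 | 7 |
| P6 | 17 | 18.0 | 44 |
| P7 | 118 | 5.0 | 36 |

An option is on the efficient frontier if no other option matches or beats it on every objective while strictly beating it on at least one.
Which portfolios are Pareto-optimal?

P2, P3, P4, P5, P6, P7

P1: dominated by P6 (fees 17≤53, volatility 18.0≤19.7, max drawdown 44≤46).
P2: not dominated.
P3: not dominated.
P4: not dominated.
P5: not dominated (best max drawdown).
P6: not dominated (best fees).
P7: not dominated (best volatility).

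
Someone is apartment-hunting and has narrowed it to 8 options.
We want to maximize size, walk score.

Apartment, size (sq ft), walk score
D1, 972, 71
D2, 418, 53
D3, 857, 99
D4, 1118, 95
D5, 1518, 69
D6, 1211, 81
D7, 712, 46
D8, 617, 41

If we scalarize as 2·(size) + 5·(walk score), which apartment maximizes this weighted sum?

D5

D1: 2·972 + 5·71 = 2299
D2: 2·418 + 5·53 = 1101
D3: 2·857 + 5·99 = 2209
D4: 2·1118 + 5·95 = 2711
D5: 2·1518 + 5·69 = 3381
D6: 2·1211 + 5·81 = 2827
D7: 2·712 + 5·46 = 1654
D8: 2·617 + 5·41 = 1439
Highest: D5 at 3381.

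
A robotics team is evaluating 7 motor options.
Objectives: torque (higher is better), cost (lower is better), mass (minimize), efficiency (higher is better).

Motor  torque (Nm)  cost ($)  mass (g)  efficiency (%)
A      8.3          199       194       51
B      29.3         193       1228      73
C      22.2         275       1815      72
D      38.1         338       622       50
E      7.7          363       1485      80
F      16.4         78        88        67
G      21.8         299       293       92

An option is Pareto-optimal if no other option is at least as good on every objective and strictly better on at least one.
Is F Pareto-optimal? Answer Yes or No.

A: worse on torque (8.3 vs 16.4).
B: worse on cost (193 vs 78).
C: worse on cost (275 vs 78).
D: worse on cost (338 vs 78).
E: worse on torque (7.7 vs 16.4).
G: worse on cost (299 vs 78).
No option is at least as good as F on every objective and strictly better on one.

Yes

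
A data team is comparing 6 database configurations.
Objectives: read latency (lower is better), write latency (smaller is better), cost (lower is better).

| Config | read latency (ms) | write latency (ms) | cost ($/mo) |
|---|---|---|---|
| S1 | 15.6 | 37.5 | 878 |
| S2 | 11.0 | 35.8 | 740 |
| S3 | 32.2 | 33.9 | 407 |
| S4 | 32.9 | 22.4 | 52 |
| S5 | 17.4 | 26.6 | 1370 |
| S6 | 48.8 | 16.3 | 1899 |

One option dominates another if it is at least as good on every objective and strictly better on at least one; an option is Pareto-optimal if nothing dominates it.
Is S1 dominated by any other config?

Yes

S2 vs S1: read latency 11.0≤15.6, write latency 35.8≤37.5, cost 740≤878 — S2 is at least as good on every objective and strictly better on at least one, so S2 dominates S1.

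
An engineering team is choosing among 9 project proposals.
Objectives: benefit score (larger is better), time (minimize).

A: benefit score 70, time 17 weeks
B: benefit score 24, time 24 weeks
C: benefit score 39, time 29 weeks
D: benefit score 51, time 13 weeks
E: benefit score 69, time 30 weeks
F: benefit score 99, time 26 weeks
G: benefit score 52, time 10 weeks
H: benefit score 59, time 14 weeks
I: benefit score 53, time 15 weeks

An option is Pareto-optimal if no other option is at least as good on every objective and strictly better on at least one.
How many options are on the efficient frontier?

4

A: not dominated.
B: dominated by A (benefit score 70≥24, time 17≤24).
C: dominated by A (benefit score 70≥39, time 17≤29).
D: dominated by G (benefit score 52≥51, time 10≤13).
E: dominated by A (benefit score 70≥69, time 17≤30).
F: not dominated (best benefit score).
G: not dominated (best time).
H: not dominated.
I: dominated by H (benefit score 59≥53, time 14≤15).
Pareto-optimal: A, F, G, H → 4.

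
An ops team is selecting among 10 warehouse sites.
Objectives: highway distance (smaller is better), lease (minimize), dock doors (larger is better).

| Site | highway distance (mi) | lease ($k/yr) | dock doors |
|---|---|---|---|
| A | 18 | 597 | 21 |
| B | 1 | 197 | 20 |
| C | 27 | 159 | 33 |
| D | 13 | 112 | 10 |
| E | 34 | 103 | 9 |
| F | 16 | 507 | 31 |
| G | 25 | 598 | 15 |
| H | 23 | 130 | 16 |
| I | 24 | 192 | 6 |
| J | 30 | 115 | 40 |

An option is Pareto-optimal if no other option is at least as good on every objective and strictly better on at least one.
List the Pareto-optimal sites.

A: dominated by F (highway distance 16≤18, lease 507≤597, dock doors 31≥21).
B: not dominated (best highway distance).
C: not dominated.
D: not dominated.
E: not dominated (best lease).
F: not dominated.
G: dominated by A (highway distance 18≤25, lease 597≤598, dock doors 21≥15).
H: not dominated.
I: dominated by D (highway distance 13≤24, lease 112≤192, dock doors 10≥6).
J: not dominated (best dock doors).

B, C, D, E, F, H, J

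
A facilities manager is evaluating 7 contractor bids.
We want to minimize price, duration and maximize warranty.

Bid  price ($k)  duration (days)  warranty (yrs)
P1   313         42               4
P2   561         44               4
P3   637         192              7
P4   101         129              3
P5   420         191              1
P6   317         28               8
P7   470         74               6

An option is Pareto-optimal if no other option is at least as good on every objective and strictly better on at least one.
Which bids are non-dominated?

P1: not dominated.
P2: dominated by P1 (price 313≤561, duration 42≤44, warranty 4≥4).
P3: dominated by P6 (price 317≤637, duration 28≤192, warranty 8≥7).
P4: not dominated (best price).
P5: dominated by P1 (price 313≤420, duration 42≤191, warranty 4≥1).
P6: not dominated (best duration).
P7: dominated by P6 (price 317≤470, duration 28≤74, warranty 8≥6).

P1, P4, P6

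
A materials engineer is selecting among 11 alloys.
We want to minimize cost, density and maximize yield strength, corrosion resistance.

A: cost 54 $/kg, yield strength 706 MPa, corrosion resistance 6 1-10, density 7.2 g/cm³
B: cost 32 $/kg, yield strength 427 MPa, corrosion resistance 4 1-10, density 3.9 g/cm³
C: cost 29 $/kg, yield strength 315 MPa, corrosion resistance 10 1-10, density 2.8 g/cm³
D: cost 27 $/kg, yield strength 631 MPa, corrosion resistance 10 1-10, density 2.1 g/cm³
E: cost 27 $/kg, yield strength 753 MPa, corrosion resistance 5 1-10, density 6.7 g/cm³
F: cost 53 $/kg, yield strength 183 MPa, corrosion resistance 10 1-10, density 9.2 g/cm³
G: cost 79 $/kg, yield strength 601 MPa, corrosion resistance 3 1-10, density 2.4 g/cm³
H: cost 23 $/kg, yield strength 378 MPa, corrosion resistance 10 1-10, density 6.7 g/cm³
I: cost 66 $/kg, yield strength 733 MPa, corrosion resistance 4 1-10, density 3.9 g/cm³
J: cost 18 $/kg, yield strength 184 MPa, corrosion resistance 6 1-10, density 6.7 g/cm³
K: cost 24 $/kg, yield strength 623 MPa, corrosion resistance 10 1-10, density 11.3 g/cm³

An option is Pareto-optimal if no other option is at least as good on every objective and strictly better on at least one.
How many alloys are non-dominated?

7

A: not dominated.
B: dominated by D (cost 27≤32, yield strength 631≥427, corrosion resistance 10≥4, density 2.1≤3.9).
C: dominated by D (cost 27≤29, yield strength 631≥315, corrosion resistance 10≥10, density 2.1≤2.8).
D: not dominated (best density).
E: not dominated (best yield strength).
F: dominated by C (cost 29≤53, yield strength 315≥183, corrosion resistance 10≥10, density 2.8≤9.2).
G: dominated by D (cost 27≤79, yield strength 631≥601, corrosion resistance 10≥3, density 2.1≤2.4).
H: not dominated.
I: not dominated.
J: not dominated (best cost).
K: not dominated.
Pareto-optimal: A, D, E, H, I, J, K → 7.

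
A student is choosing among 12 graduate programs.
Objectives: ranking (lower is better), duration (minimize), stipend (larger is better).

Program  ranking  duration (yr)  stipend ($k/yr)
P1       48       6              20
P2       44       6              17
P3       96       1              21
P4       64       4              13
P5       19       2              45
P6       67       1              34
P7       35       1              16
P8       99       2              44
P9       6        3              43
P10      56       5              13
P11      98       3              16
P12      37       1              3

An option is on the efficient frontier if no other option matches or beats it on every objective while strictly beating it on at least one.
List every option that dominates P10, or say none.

P5, P7, P9

P5: ranking 19≤56, duration 2≤5, stipend 45≥13 — dominates P10.
P7: ranking 35≤56, duration 1≤5, stipend 16≥13 — dominates P10.
P9: ranking 6≤56, duration 3≤5, stipend 43≥13 — dominates P10.
Others (P1, P2, P3, P4, P6, P8, P11, P12) are each worse than P10 on at least one objective.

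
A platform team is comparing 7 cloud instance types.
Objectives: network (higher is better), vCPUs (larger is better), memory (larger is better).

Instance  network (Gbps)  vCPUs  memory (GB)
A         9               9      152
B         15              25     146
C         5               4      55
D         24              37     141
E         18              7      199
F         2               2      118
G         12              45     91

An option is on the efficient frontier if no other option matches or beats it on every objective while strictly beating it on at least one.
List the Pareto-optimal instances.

A: not dominated.
B: not dominated.
C: dominated by A (network 9≥5, vCPUs 9≥4, memory 152≥55).
D: not dominated (best network).
E: not dominated (best memory).
F: dominated by A (network 9≥2, vCPUs 9≥2, memory 152≥118).
G: not dominated (best vCPUs).

A, B, D, E, G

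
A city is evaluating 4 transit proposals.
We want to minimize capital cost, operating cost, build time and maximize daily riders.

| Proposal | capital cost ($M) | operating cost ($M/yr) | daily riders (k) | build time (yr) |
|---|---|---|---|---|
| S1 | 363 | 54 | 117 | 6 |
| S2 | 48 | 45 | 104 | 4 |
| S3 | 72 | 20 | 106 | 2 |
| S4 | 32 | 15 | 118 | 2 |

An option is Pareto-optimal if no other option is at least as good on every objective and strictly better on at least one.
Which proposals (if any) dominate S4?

S1: worse on capital cost (363 vs 32).
S2: worse on capital cost (48 vs 32).
S3: worse on capital cost (72 vs 32).
No option dominates S4.

none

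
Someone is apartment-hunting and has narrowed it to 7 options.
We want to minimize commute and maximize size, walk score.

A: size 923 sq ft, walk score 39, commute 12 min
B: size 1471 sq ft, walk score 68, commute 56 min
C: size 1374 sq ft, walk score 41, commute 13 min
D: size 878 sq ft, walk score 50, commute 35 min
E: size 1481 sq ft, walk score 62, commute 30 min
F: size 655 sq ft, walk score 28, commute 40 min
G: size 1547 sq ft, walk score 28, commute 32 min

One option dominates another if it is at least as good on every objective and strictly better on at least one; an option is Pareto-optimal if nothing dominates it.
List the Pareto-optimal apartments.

A: not dominated (best commute).
B: not dominated (best walk score).
C: not dominated.
D: dominated by E (size 1481≥878, walk score 62≥50, commute 30≤35).
E: not dominated.
F: dominated by A (size 923≥655, walk score 39≥28, commute 12≤40).
G: not dominated (best size).

A, B, C, E, G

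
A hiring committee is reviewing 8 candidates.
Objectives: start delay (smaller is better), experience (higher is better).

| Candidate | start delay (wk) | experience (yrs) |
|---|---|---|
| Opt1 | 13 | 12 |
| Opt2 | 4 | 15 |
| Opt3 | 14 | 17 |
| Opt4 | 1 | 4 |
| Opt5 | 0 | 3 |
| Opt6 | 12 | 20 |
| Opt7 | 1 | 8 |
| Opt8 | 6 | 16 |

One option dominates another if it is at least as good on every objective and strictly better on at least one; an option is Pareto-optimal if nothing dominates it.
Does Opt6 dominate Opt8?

Opt6 vs Opt8: Opt6 is worse on start delay (12 vs 6), so it does not dominate Opt8.

No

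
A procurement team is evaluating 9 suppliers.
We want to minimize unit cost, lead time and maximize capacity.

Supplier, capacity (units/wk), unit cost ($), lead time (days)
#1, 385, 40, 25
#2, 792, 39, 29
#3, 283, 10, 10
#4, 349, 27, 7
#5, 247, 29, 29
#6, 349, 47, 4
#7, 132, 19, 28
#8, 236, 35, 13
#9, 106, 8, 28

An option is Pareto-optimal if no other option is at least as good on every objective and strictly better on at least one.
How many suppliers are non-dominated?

6

#1: not dominated.
#2: not dominated (best capacity).
#3: not dominated.
#4: not dominated.
#5: dominated by #3 (capacity 283≥247, unit cost 10≤29, lead time 10≤29).
#6: not dominated (best lead time).
#7: dominated by #3 (capacity 283≥132, unit cost 10≤19, lead time 10≤28).
#8: dominated by #3 (capacity 283≥236, unit cost 10≤35, lead time 10≤13).
#9: not dominated (best unit cost).
Pareto-optimal: #1, #2, #3, #4, #6, #9 → 6.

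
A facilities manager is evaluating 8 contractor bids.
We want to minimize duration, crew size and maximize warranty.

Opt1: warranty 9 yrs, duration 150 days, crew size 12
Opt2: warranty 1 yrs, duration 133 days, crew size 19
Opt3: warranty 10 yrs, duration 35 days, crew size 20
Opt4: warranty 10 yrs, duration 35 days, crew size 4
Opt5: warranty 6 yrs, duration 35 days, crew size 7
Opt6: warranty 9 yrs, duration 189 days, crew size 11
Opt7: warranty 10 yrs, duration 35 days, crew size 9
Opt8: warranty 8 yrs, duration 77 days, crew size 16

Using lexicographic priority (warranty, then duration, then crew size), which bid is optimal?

Opt4

First maximize warranty: best is 10, kept {Opt3, Opt4, Opt7}.
Then minimize duration: best is 35, kept {Opt3, Opt4, Opt7}.
Then minimize crew size: best is 4, kept {Opt4}.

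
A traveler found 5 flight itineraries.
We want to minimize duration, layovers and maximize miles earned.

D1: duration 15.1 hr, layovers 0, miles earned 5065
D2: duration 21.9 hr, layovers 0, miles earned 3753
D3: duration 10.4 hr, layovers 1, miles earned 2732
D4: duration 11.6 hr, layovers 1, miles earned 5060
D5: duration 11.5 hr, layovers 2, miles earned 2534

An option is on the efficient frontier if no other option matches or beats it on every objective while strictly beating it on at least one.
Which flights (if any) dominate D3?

D1: worse on duration (15.1 vs 10.4).
D2: worse on duration (21.9 vs 10.4).
D4: worse on duration (11.6 vs 10.4).
D5: worse on duration (11.5 vs 10.4).
No option dominates D3.

none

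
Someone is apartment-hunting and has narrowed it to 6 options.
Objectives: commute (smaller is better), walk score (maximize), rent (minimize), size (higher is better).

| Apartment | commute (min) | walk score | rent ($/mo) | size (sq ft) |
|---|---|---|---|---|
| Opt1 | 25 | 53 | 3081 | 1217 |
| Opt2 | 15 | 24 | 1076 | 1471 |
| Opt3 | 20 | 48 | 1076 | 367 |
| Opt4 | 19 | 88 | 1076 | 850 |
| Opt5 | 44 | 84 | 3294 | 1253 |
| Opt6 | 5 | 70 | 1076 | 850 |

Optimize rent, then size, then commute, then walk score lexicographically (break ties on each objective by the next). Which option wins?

Opt2

First minimize rent: best is 1076, kept {Opt2, Opt3, Opt4, Opt6}.
Then maximize size: best is 1471, kept {Opt2}.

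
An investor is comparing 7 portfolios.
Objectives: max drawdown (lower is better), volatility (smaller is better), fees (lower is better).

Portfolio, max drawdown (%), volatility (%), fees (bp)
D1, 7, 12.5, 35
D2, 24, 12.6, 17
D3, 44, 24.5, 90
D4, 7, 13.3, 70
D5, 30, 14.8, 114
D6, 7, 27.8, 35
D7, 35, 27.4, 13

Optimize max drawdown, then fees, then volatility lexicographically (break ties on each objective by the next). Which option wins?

First minimize max drawdown: best is 7, kept {D1, D4, D6}.
Then minimize fees: best is 35, kept {D1, D6}.
Then minimize volatility: best is 12.5, kept {D1}.

D1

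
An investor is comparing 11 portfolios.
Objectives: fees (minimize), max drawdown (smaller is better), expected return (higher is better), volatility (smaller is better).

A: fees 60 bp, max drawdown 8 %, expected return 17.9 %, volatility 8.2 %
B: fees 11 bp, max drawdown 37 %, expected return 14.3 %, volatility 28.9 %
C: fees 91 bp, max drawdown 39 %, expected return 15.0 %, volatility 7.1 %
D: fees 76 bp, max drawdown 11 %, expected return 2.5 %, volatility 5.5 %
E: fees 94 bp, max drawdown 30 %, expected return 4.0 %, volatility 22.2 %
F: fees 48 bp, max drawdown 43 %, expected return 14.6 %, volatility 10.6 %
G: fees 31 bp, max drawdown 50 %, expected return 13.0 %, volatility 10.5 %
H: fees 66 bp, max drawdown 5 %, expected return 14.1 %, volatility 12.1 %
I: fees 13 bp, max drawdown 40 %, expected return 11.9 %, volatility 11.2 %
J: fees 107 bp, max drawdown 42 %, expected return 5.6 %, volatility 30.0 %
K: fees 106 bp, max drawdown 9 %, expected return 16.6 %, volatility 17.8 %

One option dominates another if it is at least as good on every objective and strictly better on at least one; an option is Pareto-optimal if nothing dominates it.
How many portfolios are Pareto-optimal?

A: not dominated (best expected return).
B: not dominated (best fees).
C: not dominated.
D: not dominated (best volatility).
E: dominated by A (fees 60≤94, max drawdown 8≤30, expected return 17.9≥4.0, volatility 8.2≤22.2).
F: not dominated.
G: not dominated.
H: not dominated (best max drawdown).
I: not dominated.
J: dominated by A (fees 60≤107, max drawdown 8≤42, expected return 17.9≥5.6, volatility 8.2≤30.0).
K: dominated by A (fees 60≤106, max drawdown 8≤9, expected return 17.9≥16.6, volatility 8.2≤17.8).
Pareto-optimal: A, B, C, D, F, G, H, I → 8.

8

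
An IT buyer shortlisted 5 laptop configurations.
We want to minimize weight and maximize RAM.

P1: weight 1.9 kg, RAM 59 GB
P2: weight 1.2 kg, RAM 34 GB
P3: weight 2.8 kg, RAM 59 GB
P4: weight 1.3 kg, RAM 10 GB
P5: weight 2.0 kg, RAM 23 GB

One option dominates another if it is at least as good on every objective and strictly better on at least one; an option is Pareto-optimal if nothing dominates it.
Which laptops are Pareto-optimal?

P1: not dominated.
P2: not dominated (best weight).
P3: dominated by P1 (weight 1.9≤2.8, RAM 59≥59).
P4: dominated by P2 (weight 1.2≤1.3, RAM 34≥10).
P5: dominated by P1 (weight 1.9≤2.0, RAM 59≥23).

P1, P2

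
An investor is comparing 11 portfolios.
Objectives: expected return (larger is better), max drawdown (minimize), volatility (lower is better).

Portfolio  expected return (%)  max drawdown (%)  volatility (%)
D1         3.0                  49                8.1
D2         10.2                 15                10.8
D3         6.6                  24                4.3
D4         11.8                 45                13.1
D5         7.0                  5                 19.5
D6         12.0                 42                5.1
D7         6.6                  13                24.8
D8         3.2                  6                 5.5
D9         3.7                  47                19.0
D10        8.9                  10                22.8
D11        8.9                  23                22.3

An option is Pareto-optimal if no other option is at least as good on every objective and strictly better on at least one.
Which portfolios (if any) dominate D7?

D5: expected return 7.0≥6.6, max drawdown 5≤13, volatility 19.5≤24.8 — dominates D7.
D10: expected return 8.9≥6.6, max drawdown 10≤13, volatility 22.8≤24.8 — dominates D7.
Others (D1, D2, D3, D4, D6, D8, D9, D11) are each worse than D7 on at least one objective.

D5, D10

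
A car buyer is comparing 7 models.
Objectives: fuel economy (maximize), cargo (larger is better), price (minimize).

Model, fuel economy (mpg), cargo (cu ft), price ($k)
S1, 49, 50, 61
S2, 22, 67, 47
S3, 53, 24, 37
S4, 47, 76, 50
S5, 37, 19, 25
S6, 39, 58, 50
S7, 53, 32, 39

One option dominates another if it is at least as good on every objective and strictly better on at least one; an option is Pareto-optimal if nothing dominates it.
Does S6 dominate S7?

S6 vs S7: S6 is worse on fuel economy (39 vs 53), so it does not dominate S7.

No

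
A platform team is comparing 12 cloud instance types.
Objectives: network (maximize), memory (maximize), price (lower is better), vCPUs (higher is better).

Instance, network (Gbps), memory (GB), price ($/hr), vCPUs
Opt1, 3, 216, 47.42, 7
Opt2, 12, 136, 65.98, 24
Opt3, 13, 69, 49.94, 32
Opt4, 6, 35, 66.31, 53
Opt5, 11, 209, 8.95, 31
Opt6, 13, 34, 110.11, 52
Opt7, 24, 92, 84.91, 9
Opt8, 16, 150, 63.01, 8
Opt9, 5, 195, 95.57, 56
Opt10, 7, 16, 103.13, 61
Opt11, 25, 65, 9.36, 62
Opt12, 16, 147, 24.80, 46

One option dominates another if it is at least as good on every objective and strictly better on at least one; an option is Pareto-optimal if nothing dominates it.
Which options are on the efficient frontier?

Opt1, Opt5, Opt7, Opt8, Opt9, Opt11, Opt12

Opt1: not dominated (best memory).
Opt2: dominated by Opt12 (network 16≥12, memory 147≥136, price 24.80≤65.98, vCPUs 46≥24).
Opt3: dominated by Opt12 (network 16≥13, memory 147≥69, price 24.80≤49.94, vCPUs 46≥32).
Opt4: dominated by Opt11 (network 25≥6, memory 65≥35, price 9.36≤66.31, vCPUs 62≥53).
Opt5: not dominated (best price).
Opt6: dominated by Opt11 (network 25≥13, memory 65≥34, price 9.36≤110.11, vCPUs 62≥52).
Opt7: not dominated.
Opt8: not dominated.
Opt9: not dominated.
Opt10: dominated by Opt11 (network 25≥7, memory 65≥16, price 9.36≤103.13, vCPUs 62≥61).
Opt11: not dominated (best network).
Opt12: not dominated.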